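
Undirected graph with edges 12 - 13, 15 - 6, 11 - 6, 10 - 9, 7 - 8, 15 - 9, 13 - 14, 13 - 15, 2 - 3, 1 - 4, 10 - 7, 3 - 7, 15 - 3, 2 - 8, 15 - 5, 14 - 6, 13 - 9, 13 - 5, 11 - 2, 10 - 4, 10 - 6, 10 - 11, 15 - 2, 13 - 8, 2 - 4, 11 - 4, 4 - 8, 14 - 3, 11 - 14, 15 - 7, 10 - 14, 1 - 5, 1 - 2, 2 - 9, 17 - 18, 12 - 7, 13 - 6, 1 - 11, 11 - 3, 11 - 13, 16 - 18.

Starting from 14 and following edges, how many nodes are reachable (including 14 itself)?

15

BFS from 14 visits: 14, 3, 6, 10, 11, 13, 2, 7, 15, 4, 9, 1, 5, 8, 12
Reachable nodes: 15 of 18 total.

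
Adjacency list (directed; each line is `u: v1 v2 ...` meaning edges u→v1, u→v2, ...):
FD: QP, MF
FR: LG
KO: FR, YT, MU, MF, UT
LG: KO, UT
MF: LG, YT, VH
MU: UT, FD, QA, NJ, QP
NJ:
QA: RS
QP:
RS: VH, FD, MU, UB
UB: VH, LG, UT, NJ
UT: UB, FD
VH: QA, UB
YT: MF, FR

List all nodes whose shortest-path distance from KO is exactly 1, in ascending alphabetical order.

Level 0: KO
Level 1: FR, MF, MU, UT, YT
Level 2: FD, LG, NJ, QA, QP, UB, VH
Level 3: RS

FR, MF, MU, UT, YT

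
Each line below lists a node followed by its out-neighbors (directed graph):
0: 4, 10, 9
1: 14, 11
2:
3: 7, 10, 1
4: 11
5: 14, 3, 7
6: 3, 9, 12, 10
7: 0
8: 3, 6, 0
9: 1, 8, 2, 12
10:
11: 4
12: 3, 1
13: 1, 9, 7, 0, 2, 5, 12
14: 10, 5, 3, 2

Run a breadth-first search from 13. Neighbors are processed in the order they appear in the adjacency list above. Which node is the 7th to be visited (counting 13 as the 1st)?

5

Visit 13; enqueue 1, 9, 7, 0, 2, 5, 12 → queue [1, 9, 7, 0, 2, 5, 12]
Visit 1; enqueue 14, 11 → queue [9, 7, 0, 2, 5, 12, 14, 11]
Visit 9; enqueue 8 → queue [7, 0, 2, 5, 12, 14, 11, 8]
Visit 7 → queue [0, 2, 5, 12, 14, 11, 8]
Visit 0; enqueue 4, 10 → queue [2, 5, 12, 14, 11, 8, 4, 10]
Visit 2 → queue [5, 12, 14, 11, 8, 4, 10]
Visit 5; enqueue 3 → queue [12, 14, 11, 8, 4, 10, 3]
Visit 12 → queue [14, 11, 8, 4, 10, 3]
Visit 14 → queue [11, 8, 4, 10, 3]
Visit 11 → queue [8, 4, 10, 3]
Visit 8; enqueue 6 → queue [4, 10, 3, 6]
Visit 4 → queue [10, 3, 6]
Visit 10 → queue [3, 6]
Visit 3 → queue [6]
Visit 6 → queue []

Visit order: 13, 1, 9, 7, 0, 2, 5, 12, 14, 11, 8, 4, 10, 3, 6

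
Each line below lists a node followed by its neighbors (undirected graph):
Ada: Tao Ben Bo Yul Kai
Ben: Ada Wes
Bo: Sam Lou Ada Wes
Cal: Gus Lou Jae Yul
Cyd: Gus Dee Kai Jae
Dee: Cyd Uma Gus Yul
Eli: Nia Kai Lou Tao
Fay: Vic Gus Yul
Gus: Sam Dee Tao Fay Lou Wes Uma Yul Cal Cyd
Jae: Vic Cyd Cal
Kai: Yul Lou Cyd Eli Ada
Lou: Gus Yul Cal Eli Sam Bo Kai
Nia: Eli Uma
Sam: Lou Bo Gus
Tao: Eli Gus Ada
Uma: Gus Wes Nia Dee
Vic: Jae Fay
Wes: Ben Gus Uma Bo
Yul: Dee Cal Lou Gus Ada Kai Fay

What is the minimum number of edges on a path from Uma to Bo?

2

Level 0: Uma
Level 1: Dee, Gus, Nia, Wes
Level 2: Ben, Bo, Cal, Cyd, Eli, Fay, Lou, Sam, Tao, Yul
Level 3: Ada, Jae, Kai, Vic
Bo first appears at level 2.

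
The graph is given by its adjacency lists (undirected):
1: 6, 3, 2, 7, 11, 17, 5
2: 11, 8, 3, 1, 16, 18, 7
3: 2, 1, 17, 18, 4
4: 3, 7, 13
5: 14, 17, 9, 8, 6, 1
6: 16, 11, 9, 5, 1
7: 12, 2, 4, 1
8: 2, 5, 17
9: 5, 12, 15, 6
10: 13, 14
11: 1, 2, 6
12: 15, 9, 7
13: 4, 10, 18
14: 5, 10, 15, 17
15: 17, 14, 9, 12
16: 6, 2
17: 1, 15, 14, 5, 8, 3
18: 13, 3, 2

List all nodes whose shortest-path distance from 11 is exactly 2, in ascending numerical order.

Level 0: 11
Level 1: 1, 2, 6
Level 2: 3, 5, 7, 8, 9, 16, 17, 18
Level 3: 4, 12, 13, 14, 15
Level 4: 10

3, 5, 7, 8, 9, 16, 17, 18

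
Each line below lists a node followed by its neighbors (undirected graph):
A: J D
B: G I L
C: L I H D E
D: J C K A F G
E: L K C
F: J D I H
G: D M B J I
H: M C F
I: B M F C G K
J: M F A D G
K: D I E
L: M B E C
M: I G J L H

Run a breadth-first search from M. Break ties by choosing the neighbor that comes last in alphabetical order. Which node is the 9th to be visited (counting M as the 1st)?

Visit M; enqueue L, J, I, H, G → queue [L, J, I, H, G]
Visit L; enqueue E, C, B → queue [J, I, H, G, E, C, B]
Visit J; enqueue F, D, A → queue [I, H, G, E, C, B, F, D, A]
Visit I; enqueue K → queue [H, G, E, C, B, F, D, A, K]
Visit H → queue [G, E, C, B, F, D, A, K]
Visit G → queue [E, C, B, F, D, A, K]
Visit E → queue [C, B, F, D, A, K]
Visit C → queue [B, F, D, A, K]
Visit B → queue [F, D, A, K]
Visit F → queue [D, A, K]
Visit D → queue [A, K]
Visit A → queue [K]
Visit K → queue []

Visit order: M, L, J, I, H, G, E, C, B, F, D, A, K

B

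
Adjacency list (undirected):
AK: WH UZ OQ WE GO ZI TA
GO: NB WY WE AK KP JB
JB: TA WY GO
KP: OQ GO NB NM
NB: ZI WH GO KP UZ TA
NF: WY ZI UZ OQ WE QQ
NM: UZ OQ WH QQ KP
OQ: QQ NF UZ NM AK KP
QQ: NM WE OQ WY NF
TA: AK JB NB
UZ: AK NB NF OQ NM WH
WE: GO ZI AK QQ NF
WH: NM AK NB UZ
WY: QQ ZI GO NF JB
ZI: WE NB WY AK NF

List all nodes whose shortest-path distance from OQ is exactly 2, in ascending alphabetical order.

GO, NB, TA, WE, WH, WY, ZI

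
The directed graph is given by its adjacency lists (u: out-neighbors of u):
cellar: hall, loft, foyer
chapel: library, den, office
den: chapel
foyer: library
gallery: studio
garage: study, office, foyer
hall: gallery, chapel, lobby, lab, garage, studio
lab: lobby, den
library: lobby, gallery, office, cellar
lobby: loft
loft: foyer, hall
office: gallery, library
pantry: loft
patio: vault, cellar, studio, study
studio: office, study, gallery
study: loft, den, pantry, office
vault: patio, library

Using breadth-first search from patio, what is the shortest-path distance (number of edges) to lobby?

3

Level 0: patio
Level 1: cellar, studio, study, vault
Level 2: den, foyer, gallery, hall, library, loft, office, pantry
Level 3: chapel, garage, lab, lobby
lobby first appears at level 3.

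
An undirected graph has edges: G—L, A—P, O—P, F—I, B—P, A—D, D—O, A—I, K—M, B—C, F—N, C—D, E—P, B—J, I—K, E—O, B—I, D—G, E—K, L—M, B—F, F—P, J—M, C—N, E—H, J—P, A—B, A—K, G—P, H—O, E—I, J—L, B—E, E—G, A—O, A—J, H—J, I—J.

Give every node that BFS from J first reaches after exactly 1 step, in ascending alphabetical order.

A, B, H, I, L, M, P

Level 0: J
Level 1: A, B, H, I, L, M, P
Level 2: C, D, E, F, G, K, O
Level 3: N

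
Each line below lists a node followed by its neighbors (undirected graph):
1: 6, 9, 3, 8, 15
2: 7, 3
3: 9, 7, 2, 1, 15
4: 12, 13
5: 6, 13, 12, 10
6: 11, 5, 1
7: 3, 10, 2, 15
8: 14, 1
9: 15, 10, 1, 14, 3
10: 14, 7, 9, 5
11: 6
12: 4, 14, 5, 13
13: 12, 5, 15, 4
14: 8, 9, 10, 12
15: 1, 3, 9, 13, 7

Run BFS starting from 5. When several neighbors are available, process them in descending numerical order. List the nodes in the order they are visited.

5 -> 13 -> 12 -> 10 -> 6 -> 15 -> 4 -> 14 -> 9 -> 7 -> 11 -> 1 -> 3 -> 8 -> 2

Visit 5; enqueue 13, 12, 10, 6 → queue [13, 12, 10, 6]
Visit 13; enqueue 15, 4 → queue [12, 10, 6, 15, 4]
Visit 12; enqueue 14 → queue [10, 6, 15, 4, 14]
Visit 10; enqueue 9, 7 → queue [6, 15, 4, 14, 9, 7]
Visit 6; enqueue 11, 1 → queue [15, 4, 14, 9, 7, 11, 1]
Visit 15; enqueue 3 → queue [4, 14, 9, 7, 11, 1, 3]
Visit 4 → queue [14, 9, 7, 11, 1, 3]
Visit 14; enqueue 8 → queue [9, 7, 11, 1, 3, 8]
Visit 9 → queue [7, 11, 1, 3, 8]
Visit 7; enqueue 2 → queue [11, 1, 3, 8, 2]
Visit 11 → queue [1, 3, 8, 2]
Visit 1 → queue [3, 8, 2]
Visit 3 → queue [8, 2]
Visit 8 → queue [2]
Visit 2 → queue []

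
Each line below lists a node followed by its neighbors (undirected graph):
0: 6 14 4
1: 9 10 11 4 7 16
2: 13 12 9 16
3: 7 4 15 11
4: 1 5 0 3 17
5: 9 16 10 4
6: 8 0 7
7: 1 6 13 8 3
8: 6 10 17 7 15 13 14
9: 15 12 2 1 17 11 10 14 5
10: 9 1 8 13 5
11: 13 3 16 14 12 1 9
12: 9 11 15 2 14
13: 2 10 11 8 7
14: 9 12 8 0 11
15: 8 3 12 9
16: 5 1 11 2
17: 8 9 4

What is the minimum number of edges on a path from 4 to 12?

3

Level 0: 4
Level 1: 0, 1, 3, 5, 17
Level 2: 6, 7, 8, 9, 10, 11, 14, 15, 16
Level 3: 2, 12, 13
12 first appears at level 3.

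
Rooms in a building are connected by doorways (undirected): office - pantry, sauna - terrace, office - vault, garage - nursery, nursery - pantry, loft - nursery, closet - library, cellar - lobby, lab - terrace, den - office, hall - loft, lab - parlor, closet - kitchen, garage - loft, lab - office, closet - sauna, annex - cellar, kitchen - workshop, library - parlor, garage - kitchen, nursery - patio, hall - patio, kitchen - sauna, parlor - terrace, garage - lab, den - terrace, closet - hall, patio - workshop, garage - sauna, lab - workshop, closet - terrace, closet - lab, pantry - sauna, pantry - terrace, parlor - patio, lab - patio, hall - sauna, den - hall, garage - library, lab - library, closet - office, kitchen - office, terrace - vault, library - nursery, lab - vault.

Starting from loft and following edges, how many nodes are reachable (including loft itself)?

BFS from loft visits: loft, nursery, hall, garage, patio, pantry, library, sauna, den, closet, lab, kitchen, workshop, parlor, terrace, office, vault
Reachable nodes: 17 of 20 total.

17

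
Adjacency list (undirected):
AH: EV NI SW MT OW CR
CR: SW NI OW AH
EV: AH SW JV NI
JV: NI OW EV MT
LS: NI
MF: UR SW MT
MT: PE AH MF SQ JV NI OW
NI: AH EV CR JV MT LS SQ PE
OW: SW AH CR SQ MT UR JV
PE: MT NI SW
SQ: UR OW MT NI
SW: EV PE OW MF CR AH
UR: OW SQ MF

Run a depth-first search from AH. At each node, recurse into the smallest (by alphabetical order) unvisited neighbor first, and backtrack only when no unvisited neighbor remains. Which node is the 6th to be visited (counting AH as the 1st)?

Visit AH
AH → CR
CR → NI
NI → EV
EV → JV
JV → MT
MT → MF
MF → SW
SW → OW
OW → SQ
SQ → UR
SW → PE
NI → LS

Visit order: AH, CR, NI, EV, JV, MT, MF, SW, OW, SQ, UR, PE, LS

MT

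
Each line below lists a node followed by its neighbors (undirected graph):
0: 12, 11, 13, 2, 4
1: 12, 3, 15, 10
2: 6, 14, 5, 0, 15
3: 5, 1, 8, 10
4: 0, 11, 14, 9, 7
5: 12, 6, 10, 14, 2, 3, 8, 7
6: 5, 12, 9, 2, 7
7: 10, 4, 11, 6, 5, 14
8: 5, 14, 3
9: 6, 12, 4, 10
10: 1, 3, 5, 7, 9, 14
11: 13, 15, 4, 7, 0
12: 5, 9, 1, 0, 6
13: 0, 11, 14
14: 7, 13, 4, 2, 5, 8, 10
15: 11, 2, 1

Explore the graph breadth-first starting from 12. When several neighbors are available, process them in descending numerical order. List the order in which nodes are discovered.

Visit 12; enqueue 9, 6, 5, 1, 0 → queue [9, 6, 5, 1, 0]
Visit 9; enqueue 10, 4 → queue [6, 5, 1, 0, 10, 4]
Visit 6; enqueue 7, 2 → queue [5, 1, 0, 10, 4, 7, 2]
Visit 5; enqueue 14, 8, 3 → queue [1, 0, 10, 4, 7, 2, 14, 8, 3]
Visit 1; enqueue 15 → queue [0, 10, 4, 7, 2, 14, 8, 3, 15]
Visit 0; enqueue 13, 11 → queue [10, 4, 7, 2, 14, 8, 3, 15, 13, 11]
Visit 10 → queue [4, 7, 2, 14, 8, 3, 15, 13, 11]
Visit 4 → queue [7, 2, 14, 8, 3, 15, 13, 11]
Visit 7 → queue [2, 14, 8, 3, 15, 13, 11]
Visit 2 → queue [14, 8, 3, 15, 13, 11]
Visit 14 → queue [8, 3, 15, 13, 11]
Visit 8 → queue [3, 15, 13, 11]
Visit 3 → queue [15, 13, 11]
Visit 15 → queue [13, 11]
Visit 13 → queue [11]
Visit 11 → queue []

12, 9, 6, 5, 1, 0, 10, 4, 7, 2, 14, 8, 3, 15, 13, 11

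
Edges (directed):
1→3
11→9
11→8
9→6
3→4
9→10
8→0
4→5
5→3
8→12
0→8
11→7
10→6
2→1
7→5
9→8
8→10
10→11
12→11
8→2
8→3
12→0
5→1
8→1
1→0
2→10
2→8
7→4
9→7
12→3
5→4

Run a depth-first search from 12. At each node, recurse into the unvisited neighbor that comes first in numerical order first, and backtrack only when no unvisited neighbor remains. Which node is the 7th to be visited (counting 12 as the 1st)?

5

Visit 12
12 → 0
0 → 8
8 → 1
1 → 3
3 → 4
4 → 5
8 → 2
2 → 10
10 → 6
10 → 11
11 → 7
11 → 9

Visit order: 12, 0, 8, 1, 3, 4, 5, 2, 10, 6, 11, 7, 9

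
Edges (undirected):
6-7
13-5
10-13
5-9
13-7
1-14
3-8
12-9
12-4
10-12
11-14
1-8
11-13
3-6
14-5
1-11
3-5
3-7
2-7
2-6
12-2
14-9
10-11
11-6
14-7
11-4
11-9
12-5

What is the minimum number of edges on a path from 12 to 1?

3

Level 0: 12
Level 1: 2, 4, 5, 9, 10
Level 2: 3, 6, 7, 11, 13, 14
Level 3: 1, 8
1 first appears at level 3.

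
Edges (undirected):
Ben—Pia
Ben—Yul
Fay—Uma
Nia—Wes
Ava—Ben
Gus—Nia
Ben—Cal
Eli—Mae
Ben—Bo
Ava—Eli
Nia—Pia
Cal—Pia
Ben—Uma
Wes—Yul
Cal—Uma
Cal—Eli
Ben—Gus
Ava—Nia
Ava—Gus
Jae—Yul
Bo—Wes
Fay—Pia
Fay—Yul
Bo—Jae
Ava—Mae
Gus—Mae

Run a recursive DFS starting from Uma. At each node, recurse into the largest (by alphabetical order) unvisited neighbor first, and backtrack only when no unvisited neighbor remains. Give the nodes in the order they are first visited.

Uma → Fay → Yul → Wes → Nia → Pia → Cal → Eli → Mae → Gus → Ben → Bo → Jae → Ava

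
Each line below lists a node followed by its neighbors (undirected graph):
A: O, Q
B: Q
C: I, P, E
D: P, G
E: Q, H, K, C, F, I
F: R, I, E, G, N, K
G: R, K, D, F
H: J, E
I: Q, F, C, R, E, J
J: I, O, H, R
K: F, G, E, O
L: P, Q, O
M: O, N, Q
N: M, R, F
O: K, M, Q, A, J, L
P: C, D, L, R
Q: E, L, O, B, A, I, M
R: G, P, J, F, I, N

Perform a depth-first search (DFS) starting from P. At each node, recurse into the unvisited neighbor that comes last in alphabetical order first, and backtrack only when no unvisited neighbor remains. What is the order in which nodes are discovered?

P R N M Q O L K G F I J H E C D A B

Visit P
P → R
R → N
N → M
M → Q
Q → O
O → L
O → K
K → G
G → F
F → I
I → J
J → H
H → E
E → C
G → D
O → A
Q → B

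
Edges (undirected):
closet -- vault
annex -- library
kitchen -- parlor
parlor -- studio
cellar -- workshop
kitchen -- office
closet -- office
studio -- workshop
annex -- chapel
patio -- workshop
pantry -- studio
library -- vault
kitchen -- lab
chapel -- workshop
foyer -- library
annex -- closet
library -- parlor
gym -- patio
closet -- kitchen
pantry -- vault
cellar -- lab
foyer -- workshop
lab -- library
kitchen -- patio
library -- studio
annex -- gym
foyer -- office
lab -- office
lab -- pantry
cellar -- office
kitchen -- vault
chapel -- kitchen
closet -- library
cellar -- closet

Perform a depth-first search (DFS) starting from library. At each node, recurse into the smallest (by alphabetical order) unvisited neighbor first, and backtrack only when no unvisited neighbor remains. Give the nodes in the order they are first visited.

library -> annex -> chapel -> kitchen -> closet -> cellar -> lab -> office -> foyer -> workshop -> patio -> gym -> studio -> pantry -> vault -> parlor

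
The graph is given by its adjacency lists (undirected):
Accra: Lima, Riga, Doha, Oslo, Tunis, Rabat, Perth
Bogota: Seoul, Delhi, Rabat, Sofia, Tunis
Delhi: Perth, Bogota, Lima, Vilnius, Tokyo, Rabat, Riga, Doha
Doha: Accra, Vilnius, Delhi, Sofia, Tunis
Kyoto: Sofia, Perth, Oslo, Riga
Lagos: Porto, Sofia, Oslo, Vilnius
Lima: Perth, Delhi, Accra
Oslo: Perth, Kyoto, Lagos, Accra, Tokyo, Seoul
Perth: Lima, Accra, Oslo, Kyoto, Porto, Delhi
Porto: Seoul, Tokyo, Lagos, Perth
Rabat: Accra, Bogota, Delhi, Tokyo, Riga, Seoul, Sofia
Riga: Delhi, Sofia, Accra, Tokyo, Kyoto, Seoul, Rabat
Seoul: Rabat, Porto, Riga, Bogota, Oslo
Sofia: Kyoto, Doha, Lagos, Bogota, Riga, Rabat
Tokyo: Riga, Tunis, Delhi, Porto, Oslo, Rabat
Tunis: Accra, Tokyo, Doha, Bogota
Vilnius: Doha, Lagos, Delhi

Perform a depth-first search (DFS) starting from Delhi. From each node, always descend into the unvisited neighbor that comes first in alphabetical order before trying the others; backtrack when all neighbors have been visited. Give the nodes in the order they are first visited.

Delhi, Bogota, Rabat, Accra, Doha, Sofia, Kyoto, Oslo, Lagos, Porto, Perth, Lima, Seoul, Riga, Tokyo, Tunis, Vilnius

Visit Delhi
Delhi → Bogota
Bogota → Rabat
Rabat → Accra
Accra → Doha
Doha → Sofia
Sofia → Kyoto
Kyoto → Oslo
Oslo → Lagos
Lagos → Porto
Porto → Perth
Perth → Lima
Porto → Seoul
Seoul → Riga
Riga → Tokyo
Tokyo → Tunis
Lagos → Vilnius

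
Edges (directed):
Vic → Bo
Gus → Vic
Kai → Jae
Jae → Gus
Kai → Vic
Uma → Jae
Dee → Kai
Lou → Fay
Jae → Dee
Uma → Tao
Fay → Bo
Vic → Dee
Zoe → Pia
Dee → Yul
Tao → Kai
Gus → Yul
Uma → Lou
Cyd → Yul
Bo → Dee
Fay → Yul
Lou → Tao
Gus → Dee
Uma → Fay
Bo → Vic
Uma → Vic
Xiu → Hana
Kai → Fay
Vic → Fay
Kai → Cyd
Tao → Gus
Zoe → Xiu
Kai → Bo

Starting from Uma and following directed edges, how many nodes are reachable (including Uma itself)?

12

BFS from Uma visits: Uma, Fay, Jae, Lou, Tao, Vic, Bo, Yul, Dee, Gus, Kai, Cyd
Reachable nodes: 12 of 16 total.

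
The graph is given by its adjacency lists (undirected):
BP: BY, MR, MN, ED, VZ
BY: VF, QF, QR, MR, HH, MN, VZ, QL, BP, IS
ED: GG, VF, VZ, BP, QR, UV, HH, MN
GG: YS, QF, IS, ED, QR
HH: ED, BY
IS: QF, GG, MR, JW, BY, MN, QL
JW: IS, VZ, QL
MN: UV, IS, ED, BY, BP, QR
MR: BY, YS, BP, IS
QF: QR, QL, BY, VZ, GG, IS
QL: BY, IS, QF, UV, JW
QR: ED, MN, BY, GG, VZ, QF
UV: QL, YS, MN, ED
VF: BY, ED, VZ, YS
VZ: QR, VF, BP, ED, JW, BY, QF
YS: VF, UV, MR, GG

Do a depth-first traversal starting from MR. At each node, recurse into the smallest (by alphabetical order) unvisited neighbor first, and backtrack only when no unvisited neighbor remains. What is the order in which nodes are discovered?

MR, BP, BY, HH, ED, GG, IS, JW, QL, QF, QR, MN, UV, YS, VF, VZ

Visit MR
MR → BP
BP → BY
BY → HH
HH → ED
ED → GG
GG → IS
IS → JW
JW → QL
QL → QF
QF → QR
QR → MN
MN → UV
UV → YS
YS → VF
VF → VZ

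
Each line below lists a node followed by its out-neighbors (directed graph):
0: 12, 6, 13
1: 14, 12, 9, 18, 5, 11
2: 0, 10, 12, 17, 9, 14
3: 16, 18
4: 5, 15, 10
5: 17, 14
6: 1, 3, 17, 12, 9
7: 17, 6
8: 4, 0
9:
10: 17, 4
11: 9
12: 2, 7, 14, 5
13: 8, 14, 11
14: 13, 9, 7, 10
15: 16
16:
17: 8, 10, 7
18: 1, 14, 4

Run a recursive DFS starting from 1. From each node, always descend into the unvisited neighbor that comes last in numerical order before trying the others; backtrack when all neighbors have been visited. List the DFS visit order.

1, 18, 14, 13, 11, 9, 8, 4, 15, 16, 10, 17, 7, 6, 12, 5, 2, 0, 3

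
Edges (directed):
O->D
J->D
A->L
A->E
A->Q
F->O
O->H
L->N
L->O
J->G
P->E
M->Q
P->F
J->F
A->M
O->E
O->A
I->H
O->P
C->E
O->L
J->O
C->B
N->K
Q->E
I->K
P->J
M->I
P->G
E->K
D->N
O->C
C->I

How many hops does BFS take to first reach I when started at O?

2

Level 0: O
Level 1: A, C, D, E, H, L, P
Level 2: B, F, G, I, J, K, M, N, Q
I first appears at level 2.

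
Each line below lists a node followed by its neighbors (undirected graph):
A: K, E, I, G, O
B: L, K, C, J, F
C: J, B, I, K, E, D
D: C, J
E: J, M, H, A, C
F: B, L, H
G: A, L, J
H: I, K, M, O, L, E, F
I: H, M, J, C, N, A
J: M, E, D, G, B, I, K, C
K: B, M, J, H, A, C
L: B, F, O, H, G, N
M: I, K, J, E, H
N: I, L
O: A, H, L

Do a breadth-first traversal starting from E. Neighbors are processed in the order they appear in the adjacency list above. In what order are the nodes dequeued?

E J M H A C D G B I K O L F N

Visit E; enqueue J, M, H, A, C → queue [J, M, H, A, C]
Visit J; enqueue D, G, B, I, K → queue [M, H, A, C, D, G, B, I, K]
Visit M → queue [H, A, C, D, G, B, I, K]
Visit H; enqueue O, L, F → queue [A, C, D, G, B, I, K, O, L, F]
Visit A → queue [C, D, G, B, I, K, O, L, F]
Visit C → queue [D, G, B, I, K, O, L, F]
Visit D → queue [G, B, I, K, O, L, F]
Visit G → queue [B, I, K, O, L, F]
Visit B → queue [I, K, O, L, F]
Visit I; enqueue N → queue [K, O, L, F, N]
Visit K → queue [O, L, F, N]
Visit O → queue [L, F, N]
Visit L → queue [F, N]
Visit F → queue [N]
Visit N → queue []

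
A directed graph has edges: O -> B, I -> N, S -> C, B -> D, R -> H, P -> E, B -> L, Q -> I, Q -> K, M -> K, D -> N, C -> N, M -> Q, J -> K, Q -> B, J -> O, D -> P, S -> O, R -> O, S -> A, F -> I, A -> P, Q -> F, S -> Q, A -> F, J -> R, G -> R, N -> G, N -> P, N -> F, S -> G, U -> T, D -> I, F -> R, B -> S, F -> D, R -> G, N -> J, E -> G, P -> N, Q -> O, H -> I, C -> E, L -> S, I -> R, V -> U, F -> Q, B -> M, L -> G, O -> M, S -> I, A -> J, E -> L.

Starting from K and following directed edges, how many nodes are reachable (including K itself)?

1

BFS from K visits: K
Reachable nodes: 1 of 22 total.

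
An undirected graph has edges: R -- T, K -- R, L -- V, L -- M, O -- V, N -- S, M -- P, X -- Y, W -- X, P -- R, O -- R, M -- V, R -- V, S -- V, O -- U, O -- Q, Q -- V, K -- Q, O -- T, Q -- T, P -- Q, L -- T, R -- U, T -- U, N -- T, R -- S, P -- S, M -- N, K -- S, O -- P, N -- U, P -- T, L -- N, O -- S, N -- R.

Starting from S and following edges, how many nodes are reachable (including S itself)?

12

BFS from S visits: S, V, R, P, O, N, K, Q, M, L, U, T
Reachable nodes: 12 of 15 total.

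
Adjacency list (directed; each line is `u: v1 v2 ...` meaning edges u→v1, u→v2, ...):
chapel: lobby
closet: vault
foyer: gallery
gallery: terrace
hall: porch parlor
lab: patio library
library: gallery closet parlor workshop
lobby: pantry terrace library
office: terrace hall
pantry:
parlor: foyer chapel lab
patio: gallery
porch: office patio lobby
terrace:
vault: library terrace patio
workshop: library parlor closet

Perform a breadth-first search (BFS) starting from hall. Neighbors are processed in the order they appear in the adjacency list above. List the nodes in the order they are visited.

Visit hall; enqueue porch, parlor → queue [porch, parlor]
Visit porch; enqueue office, patio, lobby → queue [parlor, office, patio, lobby]
Visit parlor; enqueue foyer, chapel, lab → queue [office, patio, lobby, foyer, chapel, lab]
Visit office; enqueue terrace → queue [patio, lobby, foyer, chapel, lab, terrace]
Visit patio; enqueue gallery → queue [lobby, foyer, chapel, lab, terrace, gallery]
Visit lobby; enqueue pantry, library → queue [foyer, chapel, lab, terrace, gallery, pantry, library]
Visit foyer → queue [chapel, lab, terrace, gallery, pantry, library]
Visit chapel → queue [lab, terrace, gallery, pantry, library]
Visit lab → queue [terrace, gallery, pantry, library]
Visit terrace → queue [gallery, pantry, library]
Visit gallery → queue [pantry, library]
Visit pantry → queue [library]
Visit library; enqueue closet, workshop → queue [closet, workshop]
Visit closet; enqueue vault → queue [workshop, vault]
Visit workshop → queue [vault]
Visit vault → queue []

hall, porch, parlor, office, patio, lobby, foyer, chapel, lab, terrace, gallery, pantry, library, closet, workshop, vault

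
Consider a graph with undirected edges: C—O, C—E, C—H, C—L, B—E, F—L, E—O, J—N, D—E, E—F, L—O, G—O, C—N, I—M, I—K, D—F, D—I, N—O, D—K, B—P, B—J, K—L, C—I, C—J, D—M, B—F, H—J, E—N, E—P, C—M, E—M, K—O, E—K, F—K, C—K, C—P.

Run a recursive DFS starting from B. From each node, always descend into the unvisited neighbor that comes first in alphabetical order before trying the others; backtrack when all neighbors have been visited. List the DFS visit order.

B, E, C, H, J, N, O, G, K, D, F, L, I, M, P

Visit B
B → E
E → C
C → H
H → J
J → N
N → O
O → G
O → K
K → D
D → F
F → L
D → I
I → M
C → P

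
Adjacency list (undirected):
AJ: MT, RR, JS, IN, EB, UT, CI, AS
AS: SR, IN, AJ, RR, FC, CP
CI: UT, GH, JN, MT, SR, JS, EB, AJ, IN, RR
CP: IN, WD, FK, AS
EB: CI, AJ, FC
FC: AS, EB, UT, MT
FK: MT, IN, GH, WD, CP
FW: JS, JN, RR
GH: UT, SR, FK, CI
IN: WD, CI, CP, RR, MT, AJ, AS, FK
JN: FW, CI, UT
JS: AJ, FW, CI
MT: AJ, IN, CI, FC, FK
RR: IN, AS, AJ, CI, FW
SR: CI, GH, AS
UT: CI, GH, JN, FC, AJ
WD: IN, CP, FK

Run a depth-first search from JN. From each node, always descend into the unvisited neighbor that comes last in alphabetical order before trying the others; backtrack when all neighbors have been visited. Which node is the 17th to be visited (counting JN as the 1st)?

CP

Visit JN
JN → UT
UT → GH
GH → SR
SR → CI
CI → RR
RR → IN
IN → WD
WD → FK
FK → MT
MT → FC
FC → EB
EB → AJ
AJ → JS
JS → FW
AJ → AS
AS → CP

Visit order: JN, UT, GH, SR, CI, RR, IN, WD, FK, MT, FC, EB, AJ, JS, FW, AS, CP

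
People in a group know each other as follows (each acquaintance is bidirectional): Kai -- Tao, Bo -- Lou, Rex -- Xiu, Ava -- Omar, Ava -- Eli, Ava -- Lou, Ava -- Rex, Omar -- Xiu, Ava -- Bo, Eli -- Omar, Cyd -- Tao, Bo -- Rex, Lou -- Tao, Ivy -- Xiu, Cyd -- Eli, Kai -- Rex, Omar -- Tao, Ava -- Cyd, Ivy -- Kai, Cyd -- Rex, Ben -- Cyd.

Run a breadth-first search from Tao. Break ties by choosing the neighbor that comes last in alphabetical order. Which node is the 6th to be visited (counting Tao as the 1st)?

Xiu

Visit Tao; enqueue Omar, Lou, Kai, Cyd → queue [Omar, Lou, Kai, Cyd]
Visit Omar; enqueue Xiu, Eli, Ava → queue [Lou, Kai, Cyd, Xiu, Eli, Ava]
Visit Lou; enqueue Bo → queue [Kai, Cyd, Xiu, Eli, Ava, Bo]
Visit Kai; enqueue Rex, Ivy → queue [Cyd, Xiu, Eli, Ava, Bo, Rex, Ivy]
Visit Cyd; enqueue Ben → queue [Xiu, Eli, Ava, Bo, Rex, Ivy, Ben]
Visit Xiu → queue [Eli, Ava, Bo, Rex, Ivy, Ben]
Visit Eli → queue [Ava, Bo, Rex, Ivy, Ben]
Visit Ava → queue [Bo, Rex, Ivy, Ben]
Visit Bo → queue [Rex, Ivy, Ben]
Visit Rex → queue [Ivy, Ben]
Visit Ivy → queue [Ben]
Visit Ben → queue []

Visit order: Tao, Omar, Lou, Kai, Cyd, Xiu, Eli, Ava, Bo, Rex, Ivy, Ben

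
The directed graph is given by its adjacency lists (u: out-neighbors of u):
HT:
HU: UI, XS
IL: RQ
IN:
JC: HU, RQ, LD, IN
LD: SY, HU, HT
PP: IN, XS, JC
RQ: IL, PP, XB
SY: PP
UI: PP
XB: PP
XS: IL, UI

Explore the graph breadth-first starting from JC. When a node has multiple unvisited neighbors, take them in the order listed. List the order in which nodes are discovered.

JC, HU, RQ, LD, IN, UI, XS, IL, PP, XB, SY, HT

Visit JC; enqueue HU, RQ, LD, IN → queue [HU, RQ, LD, IN]
Visit HU; enqueue UI, XS → queue [RQ, LD, IN, UI, XS]
Visit RQ; enqueue IL, PP, XB → queue [LD, IN, UI, XS, IL, PP, XB]
Visit LD; enqueue SY, HT → queue [IN, UI, XS, IL, PP, XB, SY, HT]
Visit IN → queue [UI, XS, IL, PP, XB, SY, HT]
Visit UI → queue [XS, IL, PP, XB, SY, HT]
Visit XS → queue [IL, PP, XB, SY, HT]
Visit IL → queue [PP, XB, SY, HT]
Visit PP → queue [XB, SY, HT]
Visit XB → queue [SY, HT]
Visit SY → queue [HT]
Visit HT → queue []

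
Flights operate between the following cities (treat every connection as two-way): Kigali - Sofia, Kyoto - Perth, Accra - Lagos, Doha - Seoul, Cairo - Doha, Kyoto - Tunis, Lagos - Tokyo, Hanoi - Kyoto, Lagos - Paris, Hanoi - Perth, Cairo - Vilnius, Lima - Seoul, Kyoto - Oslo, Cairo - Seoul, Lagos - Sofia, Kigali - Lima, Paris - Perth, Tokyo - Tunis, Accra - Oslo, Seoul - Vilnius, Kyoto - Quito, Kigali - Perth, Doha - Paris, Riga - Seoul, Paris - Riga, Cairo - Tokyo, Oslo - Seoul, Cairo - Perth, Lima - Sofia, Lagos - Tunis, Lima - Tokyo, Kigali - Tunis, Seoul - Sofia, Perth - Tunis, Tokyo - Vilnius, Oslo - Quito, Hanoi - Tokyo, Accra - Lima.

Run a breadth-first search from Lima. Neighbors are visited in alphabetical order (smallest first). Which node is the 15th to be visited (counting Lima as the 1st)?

Visit Lima; enqueue Accra, Kigali, Seoul, Sofia, Tokyo → queue [Accra, Kigali, Seoul, Sofia, Tokyo]
Visit Accra; enqueue Lagos, Oslo → queue [Kigali, Seoul, Sofia, Tokyo, Lagos, Oslo]
Visit Kigali; enqueue Perth, Tunis → queue [Seoul, Sofia, Tokyo, Lagos, Oslo, Perth, Tunis]
Visit Seoul; enqueue Cairo, Doha, Riga, Vilnius → queue [Sofia, Tokyo, Lagos, Oslo, Perth, Tunis, Cairo, Doha, Riga, Vilnius]
Visit Sofia → queue [Tokyo, Lagos, Oslo, Perth, Tunis, Cairo, Doha, Riga, Vilnius]
Visit Tokyo; enqueue Hanoi → queue [Lagos, Oslo, Perth, Tunis, Cairo, Doha, Riga, Vilnius, Hanoi]
Visit Lagos; enqueue Paris → queue [Oslo, Perth, Tunis, Cairo, Doha, Riga, Vilnius, Hanoi, Paris]
Visit Oslo; enqueue Kyoto, Quito → queue [Perth, Tunis, Cairo, Doha, Riga, Vilnius, Hanoi, Paris, Kyoto, Quito]
Visit Perth → queue [Tunis, Cairo, Doha, Riga, Vilnius, Hanoi, Paris, Kyoto, Quito]
Visit Tunis → queue [Cairo, Doha, Riga, Vilnius, Hanoi, Paris, Kyoto, Quito]
Visit Cairo → queue [Doha, Riga, Vilnius, Hanoi, Paris, Kyoto, Quito]
Visit Doha → queue [Riga, Vilnius, Hanoi, Paris, Kyoto, Quito]
Visit Riga → queue [Vilnius, Hanoi, Paris, Kyoto, Quito]
Visit Vilnius → queue [Hanoi, Paris, Kyoto, Quito]
Visit Hanoi → queue [Paris, Kyoto, Quito]
Visit Paris → queue [Kyoto, Quito]
Visit Kyoto → queue [Quito]
Visit Quito → queue []

Visit order: Lima, Accra, Kigali, Seoul, Sofia, Tokyo, Lagos, Oslo, Perth, Tunis, Cairo, Doha, Riga, Vilnius, Hanoi, Paris, Kyoto, Quito

Hanoi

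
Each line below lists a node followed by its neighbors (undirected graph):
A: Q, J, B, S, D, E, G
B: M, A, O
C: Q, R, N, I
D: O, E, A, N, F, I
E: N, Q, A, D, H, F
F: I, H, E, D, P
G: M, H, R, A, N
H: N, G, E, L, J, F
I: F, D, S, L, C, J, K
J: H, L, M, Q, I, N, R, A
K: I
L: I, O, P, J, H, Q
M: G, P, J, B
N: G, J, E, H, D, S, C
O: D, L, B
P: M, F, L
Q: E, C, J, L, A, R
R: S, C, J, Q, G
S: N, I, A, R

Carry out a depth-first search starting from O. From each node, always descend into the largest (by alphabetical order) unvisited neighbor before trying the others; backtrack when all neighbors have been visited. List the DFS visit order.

Visit O
O → L
L → Q
Q → R
R → S
S → N
N → J
J → M
M → P
P → F
F → I
I → K
I → D
D → E
E → H
H → G
G → A
A → B
I → C

O, L, Q, R, S, N, J, M, P, F, I, K, D, E, H, G, A, B, C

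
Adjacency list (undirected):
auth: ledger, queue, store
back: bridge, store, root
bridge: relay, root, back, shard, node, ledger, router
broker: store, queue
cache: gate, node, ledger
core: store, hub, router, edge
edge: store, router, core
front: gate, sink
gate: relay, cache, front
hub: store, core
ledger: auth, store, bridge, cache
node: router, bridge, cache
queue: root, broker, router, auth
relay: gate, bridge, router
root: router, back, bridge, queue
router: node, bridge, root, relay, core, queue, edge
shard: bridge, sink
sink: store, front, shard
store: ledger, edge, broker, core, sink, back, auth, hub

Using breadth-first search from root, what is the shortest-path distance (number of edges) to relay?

Level 0: root
Level 1: back, bridge, queue, router
Level 2: auth, broker, core, edge, ledger, node, relay, shard, store
Level 3: cache, gate, hub, sink
Level 4: front
relay first appears at level 2.

2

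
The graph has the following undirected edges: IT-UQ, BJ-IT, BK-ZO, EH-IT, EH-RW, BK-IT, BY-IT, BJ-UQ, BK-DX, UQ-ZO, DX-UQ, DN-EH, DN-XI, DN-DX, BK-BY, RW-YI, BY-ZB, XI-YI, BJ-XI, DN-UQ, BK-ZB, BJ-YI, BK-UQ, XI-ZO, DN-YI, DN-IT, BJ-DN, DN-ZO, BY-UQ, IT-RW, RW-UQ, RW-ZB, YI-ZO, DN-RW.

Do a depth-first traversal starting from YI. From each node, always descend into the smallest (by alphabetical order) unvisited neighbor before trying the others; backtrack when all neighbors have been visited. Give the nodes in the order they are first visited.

YI, BJ, DN, DX, BK, BY, IT, EH, RW, UQ, ZO, XI, ZB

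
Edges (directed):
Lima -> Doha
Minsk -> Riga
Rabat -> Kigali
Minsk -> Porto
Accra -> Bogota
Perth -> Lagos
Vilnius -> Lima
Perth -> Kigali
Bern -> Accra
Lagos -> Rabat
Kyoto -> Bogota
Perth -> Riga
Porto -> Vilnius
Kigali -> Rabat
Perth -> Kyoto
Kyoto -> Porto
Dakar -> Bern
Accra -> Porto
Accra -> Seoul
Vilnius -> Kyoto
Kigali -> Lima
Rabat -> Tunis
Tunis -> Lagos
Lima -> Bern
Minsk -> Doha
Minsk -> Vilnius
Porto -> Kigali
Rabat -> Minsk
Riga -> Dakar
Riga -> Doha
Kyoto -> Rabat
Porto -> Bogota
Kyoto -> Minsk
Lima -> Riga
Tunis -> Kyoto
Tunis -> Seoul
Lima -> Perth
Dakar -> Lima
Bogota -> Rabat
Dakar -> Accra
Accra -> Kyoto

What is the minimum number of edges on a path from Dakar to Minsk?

3

Level 0: Dakar
Level 1: Accra, Bern, Lima
Level 2: Bogota, Doha, Kyoto, Perth, Porto, Riga, Seoul
Level 3: Kigali, Lagos, Minsk, Rabat, Vilnius
Level 4: Tunis
Minsk first appears at level 3.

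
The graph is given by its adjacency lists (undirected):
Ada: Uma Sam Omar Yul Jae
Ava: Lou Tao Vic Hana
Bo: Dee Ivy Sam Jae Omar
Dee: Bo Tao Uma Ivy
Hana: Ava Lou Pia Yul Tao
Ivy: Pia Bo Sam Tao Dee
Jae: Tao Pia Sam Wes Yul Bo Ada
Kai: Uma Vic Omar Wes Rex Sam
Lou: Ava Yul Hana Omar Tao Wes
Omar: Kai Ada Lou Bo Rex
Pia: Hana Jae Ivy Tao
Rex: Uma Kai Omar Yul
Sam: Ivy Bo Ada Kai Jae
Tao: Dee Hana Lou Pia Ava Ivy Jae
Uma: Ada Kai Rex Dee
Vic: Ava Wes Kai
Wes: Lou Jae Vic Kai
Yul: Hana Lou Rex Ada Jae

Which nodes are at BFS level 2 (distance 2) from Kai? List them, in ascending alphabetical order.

Ada, Ava, Bo, Dee, Ivy, Jae, Lou, Yul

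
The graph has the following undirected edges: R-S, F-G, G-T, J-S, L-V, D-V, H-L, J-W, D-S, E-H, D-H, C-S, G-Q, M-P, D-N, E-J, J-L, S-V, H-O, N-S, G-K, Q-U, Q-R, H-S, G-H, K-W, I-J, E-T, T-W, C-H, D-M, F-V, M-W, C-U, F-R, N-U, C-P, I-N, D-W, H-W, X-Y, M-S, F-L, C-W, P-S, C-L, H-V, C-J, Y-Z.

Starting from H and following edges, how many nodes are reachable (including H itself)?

21

BFS from H visits: H, W, V, S, O, L, G, E, D, C, T, M, K, J, F, R, P, N, Q, U, I
Reachable nodes: 21 of 24 total.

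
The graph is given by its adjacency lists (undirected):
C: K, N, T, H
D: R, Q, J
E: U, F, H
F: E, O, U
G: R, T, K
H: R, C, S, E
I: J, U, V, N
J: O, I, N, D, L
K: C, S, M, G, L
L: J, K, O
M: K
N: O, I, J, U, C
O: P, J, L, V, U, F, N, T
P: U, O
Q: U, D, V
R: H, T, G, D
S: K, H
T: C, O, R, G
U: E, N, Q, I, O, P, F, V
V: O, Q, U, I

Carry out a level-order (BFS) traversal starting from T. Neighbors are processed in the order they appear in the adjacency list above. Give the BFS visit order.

Visit T; enqueue C, O, R, G → queue [C, O, R, G]
Visit C; enqueue K, N, H → queue [O, R, G, K, N, H]
Visit O; enqueue P, J, L, V, U, F → queue [R, G, K, N, H, P, J, L, V, U, F]
Visit R; enqueue D → queue [G, K, N, H, P, J, L, V, U, F, D]
Visit G → queue [K, N, H, P, J, L, V, U, F, D]
Visit K; enqueue S, M → queue [N, H, P, J, L, V, U, F, D, S, M]
Visit N; enqueue I → queue [H, P, J, L, V, U, F, D, S, M, I]
Visit H; enqueue E → queue [P, J, L, V, U, F, D, S, M, I, E]
Visit P → queue [J, L, V, U, F, D, S, M, I, E]
Visit J → queue [L, V, U, F, D, S, M, I, E]
Visit L → queue [V, U, F, D, S, M, I, E]
Visit V; enqueue Q → queue [U, F, D, S, M, I, E, Q]
Visit U → queue [F, D, S, M, I, E, Q]
Visit F → queue [D, S, M, I, E, Q]
Visit D → queue [S, M, I, E, Q]
Visit S → queue [M, I, E, Q]
Visit M → queue [I, E, Q]
Visit I → queue [E, Q]
Visit E → queue [Q]
Visit Q → queue []

T C O R G K N H P J L V U F D S M I E Q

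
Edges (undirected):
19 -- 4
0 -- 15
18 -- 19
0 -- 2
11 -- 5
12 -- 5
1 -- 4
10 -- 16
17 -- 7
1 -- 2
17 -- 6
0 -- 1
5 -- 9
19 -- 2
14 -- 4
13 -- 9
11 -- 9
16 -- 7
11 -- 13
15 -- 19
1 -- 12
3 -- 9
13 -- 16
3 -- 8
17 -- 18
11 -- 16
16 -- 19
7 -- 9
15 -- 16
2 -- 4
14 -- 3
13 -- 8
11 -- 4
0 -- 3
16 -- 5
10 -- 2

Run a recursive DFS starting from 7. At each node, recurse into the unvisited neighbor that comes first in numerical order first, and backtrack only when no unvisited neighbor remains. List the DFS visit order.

Visit 7
7 → 9
9 → 3
3 → 0
0 → 1
1 → 2
2 → 4
4 → 11
11 → 5
5 → 12
5 → 16
16 → 10
16 → 13
13 → 8
16 → 15
15 → 19
19 → 18
18 → 17
17 → 6
4 → 14

7 → 9 → 3 → 0 → 1 → 2 → 4 → 11 → 5 → 12 → 16 → 10 → 13 → 8 → 15 → 19 → 18 → 17 → 6 → 14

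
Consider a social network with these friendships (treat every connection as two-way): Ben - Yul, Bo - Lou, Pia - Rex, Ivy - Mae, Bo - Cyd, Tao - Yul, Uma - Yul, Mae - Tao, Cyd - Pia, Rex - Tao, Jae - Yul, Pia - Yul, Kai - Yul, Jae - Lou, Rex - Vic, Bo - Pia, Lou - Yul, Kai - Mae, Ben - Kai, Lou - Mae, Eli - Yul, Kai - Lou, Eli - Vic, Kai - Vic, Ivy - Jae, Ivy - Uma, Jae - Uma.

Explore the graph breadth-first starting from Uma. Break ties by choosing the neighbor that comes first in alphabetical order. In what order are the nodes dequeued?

Visit Uma; enqueue Ivy, Jae, Yul → queue [Ivy, Jae, Yul]
Visit Ivy; enqueue Mae → queue [Jae, Yul, Mae]
Visit Jae; enqueue Lou → queue [Yul, Mae, Lou]
Visit Yul; enqueue Ben, Eli, Kai, Pia, Tao → queue [Mae, Lou, Ben, Eli, Kai, Pia, Tao]
Visit Mae → queue [Lou, Ben, Eli, Kai, Pia, Tao]
Visit Lou; enqueue Bo → queue [Ben, Eli, Kai, Pia, Tao, Bo]
Visit Ben → queue [Eli, Kai, Pia, Tao, Bo]
Visit Eli; enqueue Vic → queue [Kai, Pia, Tao, Bo, Vic]
Visit Kai → queue [Pia, Tao, Bo, Vic]
Visit Pia; enqueue Cyd, Rex → queue [Tao, Bo, Vic, Cyd, Rex]
Visit Tao → queue [Bo, Vic, Cyd, Rex]
Visit Bo → queue [Vic, Cyd, Rex]
Visit Vic → queue [Cyd, Rex]
Visit Cyd → queue [Rex]
Visit Rex → queue []

Uma, Ivy, Jae, Yul, Mae, Lou, Ben, Eli, Kai, Pia, Tao, Bo, Vic, Cyd, Rex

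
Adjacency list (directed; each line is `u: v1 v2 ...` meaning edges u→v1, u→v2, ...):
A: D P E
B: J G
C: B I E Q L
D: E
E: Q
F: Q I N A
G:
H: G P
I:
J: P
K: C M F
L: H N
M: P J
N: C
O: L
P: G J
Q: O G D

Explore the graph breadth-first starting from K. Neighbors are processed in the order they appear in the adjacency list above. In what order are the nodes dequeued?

K C M F B I E Q L P J N A G O D H

Visit K; enqueue C, M, F → queue [C, M, F]
Visit C; enqueue B, I, E, Q, L → queue [M, F, B, I, E, Q, L]
Visit M; enqueue P, J → queue [F, B, I, E, Q, L, P, J]
Visit F; enqueue N, A → queue [B, I, E, Q, L, P, J, N, A]
Visit B; enqueue G → queue [I, E, Q, L, P, J, N, A, G]
Visit I → queue [E, Q, L, P, J, N, A, G]
Visit E → queue [Q, L, P, J, N, A, G]
Visit Q; enqueue O, D → queue [L, P, J, N, A, G, O, D]
Visit L; enqueue H → queue [P, J, N, A, G, O, D, H]
Visit P → queue [J, N, A, G, O, D, H]
Visit J → queue [N, A, G, O, D, H]
Visit N → queue [A, G, O, D, H]
Visit A → queue [G, O, D, H]
Visit G → queue [O, D, H]
Visit O → queue [D, H]
Visit D → queue [H]
Visit H → queue []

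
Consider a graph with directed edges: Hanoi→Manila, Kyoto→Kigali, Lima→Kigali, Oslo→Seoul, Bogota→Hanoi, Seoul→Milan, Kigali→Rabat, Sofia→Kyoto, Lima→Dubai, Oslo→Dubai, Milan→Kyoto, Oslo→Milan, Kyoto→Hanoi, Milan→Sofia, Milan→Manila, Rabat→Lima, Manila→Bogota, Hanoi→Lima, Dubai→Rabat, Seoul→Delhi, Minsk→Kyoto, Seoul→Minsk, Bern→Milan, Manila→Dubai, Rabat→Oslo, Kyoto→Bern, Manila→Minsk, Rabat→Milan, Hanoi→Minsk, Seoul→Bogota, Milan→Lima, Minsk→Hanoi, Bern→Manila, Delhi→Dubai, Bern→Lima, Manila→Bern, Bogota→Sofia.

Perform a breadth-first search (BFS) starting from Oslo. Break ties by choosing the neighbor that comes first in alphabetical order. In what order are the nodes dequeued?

Oslo -> Dubai -> Milan -> Seoul -> Rabat -> Kyoto -> Lima -> Manila -> Sofia -> Bogota -> Delhi -> Minsk -> Bern -> Hanoi -> Kigali

Visit Oslo; enqueue Dubai, Milan, Seoul → queue [Dubai, Milan, Seoul]
Visit Dubai; enqueue Rabat → queue [Milan, Seoul, Rabat]
Visit Milan; enqueue Kyoto, Lima, Manila, Sofia → queue [Seoul, Rabat, Kyoto, Lima, Manila, Sofia]
Visit Seoul; enqueue Bogota, Delhi, Minsk → queue [Rabat, Kyoto, Lima, Manila, Sofia, Bogota, Delhi, Minsk]
Visit Rabat → queue [Kyoto, Lima, Manila, Sofia, Bogota, Delhi, Minsk]
Visit Kyoto; enqueue Bern, Hanoi, Kigali → queue [Lima, Manila, Sofia, Bogota, Delhi, Minsk, Bern, Hanoi, Kigali]
Visit Lima → queue [Manila, Sofia, Bogota, Delhi, Minsk, Bern, Hanoi, Kigali]
Visit Manila → queue [Sofia, Bogota, Delhi, Minsk, Bern, Hanoi, Kigali]
Visit Sofia → queue [Bogota, Delhi, Minsk, Bern, Hanoi, Kigali]
Visit Bogota → queue [Delhi, Minsk, Bern, Hanoi, Kigali]
Visit Delhi → queue [Minsk, Bern, Hanoi, Kigali]
Visit Minsk → queue [Bern, Hanoi, Kigali]
Visit Bern → queue [Hanoi, Kigali]
Visit Hanoi → queue [Kigali]
Visit Kigali → queue []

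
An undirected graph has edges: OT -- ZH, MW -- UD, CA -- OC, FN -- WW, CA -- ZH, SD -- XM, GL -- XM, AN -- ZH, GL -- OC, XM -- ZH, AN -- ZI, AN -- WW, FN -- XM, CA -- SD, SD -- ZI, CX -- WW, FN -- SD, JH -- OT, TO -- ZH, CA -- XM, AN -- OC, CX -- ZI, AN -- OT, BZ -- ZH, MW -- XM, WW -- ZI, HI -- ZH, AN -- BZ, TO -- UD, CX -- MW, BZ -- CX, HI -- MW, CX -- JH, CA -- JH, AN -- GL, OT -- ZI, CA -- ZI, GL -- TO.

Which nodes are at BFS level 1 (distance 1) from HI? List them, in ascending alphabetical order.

MW, ZH

Level 0: HI
Level 1: MW, ZH
Level 2: AN, BZ, CA, CX, OT, TO, UD, XM
Level 3: FN, GL, JH, OC, SD, WW, ZI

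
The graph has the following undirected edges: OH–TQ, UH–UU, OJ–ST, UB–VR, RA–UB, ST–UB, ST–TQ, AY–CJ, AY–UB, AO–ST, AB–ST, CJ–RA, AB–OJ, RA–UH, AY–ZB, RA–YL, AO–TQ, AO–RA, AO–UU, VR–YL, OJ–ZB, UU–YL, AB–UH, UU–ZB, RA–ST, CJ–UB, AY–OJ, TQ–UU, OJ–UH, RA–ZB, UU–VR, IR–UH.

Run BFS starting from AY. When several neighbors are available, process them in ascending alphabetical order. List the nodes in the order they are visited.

Visit AY; enqueue CJ, OJ, UB, ZB → queue [CJ, OJ, UB, ZB]
Visit CJ; enqueue RA → queue [OJ, UB, ZB, RA]
Visit OJ; enqueue AB, ST, UH → queue [UB, ZB, RA, AB, ST, UH]
Visit UB; enqueue VR → queue [ZB, RA, AB, ST, UH, VR]
Visit ZB; enqueue UU → queue [RA, AB, ST, UH, VR, UU]
Visit RA; enqueue AO, YL → queue [AB, ST, UH, VR, UU, AO, YL]
Visit AB → queue [ST, UH, VR, UU, AO, YL]
Visit ST; enqueue TQ → queue [UH, VR, UU, AO, YL, TQ]
Visit UH; enqueue IR → queue [VR, UU, AO, YL, TQ, IR]
Visit VR → queue [UU, AO, YL, TQ, IR]
Visit UU → queue [AO, YL, TQ, IR]
Visit AO → queue [YL, TQ, IR]
Visit YL → queue [TQ, IR]
Visit TQ; enqueue OH → queue [IR, OH]
Visit IR → queue [OH]
Visit OH → queue []

AY -> CJ -> OJ -> UB -> ZB -> RA -> AB -> ST -> UH -> VR -> UU -> AO -> YL -> TQ -> IR -> OH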